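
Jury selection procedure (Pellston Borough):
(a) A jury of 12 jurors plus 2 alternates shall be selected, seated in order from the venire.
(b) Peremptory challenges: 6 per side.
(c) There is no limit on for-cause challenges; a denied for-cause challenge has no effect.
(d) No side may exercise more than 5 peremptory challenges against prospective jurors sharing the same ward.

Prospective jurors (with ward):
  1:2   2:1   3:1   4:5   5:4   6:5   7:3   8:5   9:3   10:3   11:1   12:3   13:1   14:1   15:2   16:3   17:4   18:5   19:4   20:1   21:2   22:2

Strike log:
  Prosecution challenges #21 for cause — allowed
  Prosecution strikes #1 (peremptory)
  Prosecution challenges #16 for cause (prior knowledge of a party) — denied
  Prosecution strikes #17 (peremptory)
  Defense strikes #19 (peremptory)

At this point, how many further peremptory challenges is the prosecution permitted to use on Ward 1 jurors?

Prosecution peremptories so far: #1, #17 — 2 of 6 used, 4 left overall.
Against Ward 1: none yet — per-ward cap 5 leaves 5.
Binding limit: min(4, 5) = 4.

4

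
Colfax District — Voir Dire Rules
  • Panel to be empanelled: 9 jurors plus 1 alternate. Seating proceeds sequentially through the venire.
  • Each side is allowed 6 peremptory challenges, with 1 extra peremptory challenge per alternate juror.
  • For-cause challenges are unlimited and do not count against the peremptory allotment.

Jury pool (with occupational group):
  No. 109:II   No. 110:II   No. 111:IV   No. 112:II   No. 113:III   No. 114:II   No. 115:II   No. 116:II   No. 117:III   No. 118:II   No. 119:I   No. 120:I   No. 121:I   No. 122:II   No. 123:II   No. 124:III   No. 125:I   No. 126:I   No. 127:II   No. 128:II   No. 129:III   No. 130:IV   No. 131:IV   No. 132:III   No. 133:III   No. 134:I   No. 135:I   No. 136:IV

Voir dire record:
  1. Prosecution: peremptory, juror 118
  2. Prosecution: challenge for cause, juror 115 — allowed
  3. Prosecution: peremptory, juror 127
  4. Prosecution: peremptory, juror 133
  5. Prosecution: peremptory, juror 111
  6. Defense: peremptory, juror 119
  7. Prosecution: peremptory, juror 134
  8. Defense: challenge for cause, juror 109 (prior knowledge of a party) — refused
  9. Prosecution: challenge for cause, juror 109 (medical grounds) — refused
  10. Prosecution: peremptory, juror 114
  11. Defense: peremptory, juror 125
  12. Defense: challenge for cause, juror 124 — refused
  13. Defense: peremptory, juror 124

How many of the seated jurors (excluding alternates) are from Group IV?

Removed: #111, #114, #115, #118, #119, #124, #125, #127, #133, #134.
Seated jurors 1–9: #109, #110, #112, #113, #116, #117, #120, #121, #122 (alternates #123 not counted).
None of those are in Group IV → 0.

0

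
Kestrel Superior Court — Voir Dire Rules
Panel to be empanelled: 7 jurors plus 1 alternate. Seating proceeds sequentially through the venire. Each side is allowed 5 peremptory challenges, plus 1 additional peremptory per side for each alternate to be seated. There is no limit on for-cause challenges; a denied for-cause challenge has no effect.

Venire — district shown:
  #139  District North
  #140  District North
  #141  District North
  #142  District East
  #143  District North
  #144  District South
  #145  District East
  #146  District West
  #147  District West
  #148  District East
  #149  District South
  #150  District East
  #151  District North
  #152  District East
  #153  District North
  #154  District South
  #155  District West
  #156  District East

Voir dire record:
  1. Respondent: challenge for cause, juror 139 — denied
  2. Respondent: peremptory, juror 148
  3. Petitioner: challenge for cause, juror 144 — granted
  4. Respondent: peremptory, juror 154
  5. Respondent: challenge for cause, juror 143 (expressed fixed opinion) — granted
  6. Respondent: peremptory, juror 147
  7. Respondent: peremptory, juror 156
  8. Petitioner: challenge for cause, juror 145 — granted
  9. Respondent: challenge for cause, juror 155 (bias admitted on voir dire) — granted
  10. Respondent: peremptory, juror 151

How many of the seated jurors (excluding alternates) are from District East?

Removed: #143, #144, #145, #147, #148, #151, #154, #155, #156.
Seated jurors 1–7: #139, #140, #141, #142, #146, #149, #150 (alternates #152 not counted).
Of those, in District East: #142, #150 → 2.

2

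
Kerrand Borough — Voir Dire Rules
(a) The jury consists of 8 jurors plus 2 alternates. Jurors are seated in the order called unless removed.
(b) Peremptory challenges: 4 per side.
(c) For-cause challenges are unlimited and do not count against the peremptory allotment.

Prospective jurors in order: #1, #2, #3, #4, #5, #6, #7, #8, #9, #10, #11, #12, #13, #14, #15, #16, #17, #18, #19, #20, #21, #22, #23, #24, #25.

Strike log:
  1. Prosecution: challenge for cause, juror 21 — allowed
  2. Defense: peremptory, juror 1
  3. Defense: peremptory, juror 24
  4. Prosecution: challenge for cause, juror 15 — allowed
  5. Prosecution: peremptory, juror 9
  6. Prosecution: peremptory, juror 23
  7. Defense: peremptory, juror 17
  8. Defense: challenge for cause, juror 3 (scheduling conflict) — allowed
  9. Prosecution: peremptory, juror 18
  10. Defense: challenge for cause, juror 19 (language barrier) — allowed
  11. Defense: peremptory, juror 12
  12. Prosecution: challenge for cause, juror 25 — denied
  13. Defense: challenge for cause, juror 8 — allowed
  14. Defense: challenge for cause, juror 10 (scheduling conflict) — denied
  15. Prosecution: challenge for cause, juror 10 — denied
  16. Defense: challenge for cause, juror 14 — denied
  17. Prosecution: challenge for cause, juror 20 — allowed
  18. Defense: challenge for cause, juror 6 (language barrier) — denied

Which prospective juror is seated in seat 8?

13

Removed: #1, #3, #8, #9, #12, #15, #17, #18, #19, #20, #21, #23, #24. (#6, #10, #14, #25 stay — for-cause denied.)
Seating in order: seats 1–8 → #2, #4, #5, #6, #7, #10, #11, #13; alternates → #14, #16.
So seat 8 is #13.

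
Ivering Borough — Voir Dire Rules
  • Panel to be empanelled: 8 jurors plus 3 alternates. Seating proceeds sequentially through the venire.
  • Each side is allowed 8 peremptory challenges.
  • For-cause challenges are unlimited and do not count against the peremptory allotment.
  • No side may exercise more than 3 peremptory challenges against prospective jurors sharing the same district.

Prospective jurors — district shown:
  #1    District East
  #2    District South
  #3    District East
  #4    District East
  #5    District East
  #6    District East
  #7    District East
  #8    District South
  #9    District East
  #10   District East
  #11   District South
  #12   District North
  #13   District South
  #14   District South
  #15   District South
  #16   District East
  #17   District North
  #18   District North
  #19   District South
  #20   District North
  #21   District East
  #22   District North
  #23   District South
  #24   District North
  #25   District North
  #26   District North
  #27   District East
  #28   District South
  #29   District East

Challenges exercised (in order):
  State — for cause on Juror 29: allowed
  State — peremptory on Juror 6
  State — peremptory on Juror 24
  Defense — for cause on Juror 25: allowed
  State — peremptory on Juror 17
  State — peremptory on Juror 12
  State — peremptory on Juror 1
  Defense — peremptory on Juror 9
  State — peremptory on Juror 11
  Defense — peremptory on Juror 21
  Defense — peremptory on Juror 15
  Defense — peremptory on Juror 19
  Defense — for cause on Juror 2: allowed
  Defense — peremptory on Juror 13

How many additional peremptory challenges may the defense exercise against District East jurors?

1

Defense peremptories so far: #9, #21, #15, #19, #13 — 5 of 8 used, 3 left overall.
Against District East: #9, #21 — 2 used; per-district cap 3 leaves 1.
Binding limit: min(3, 1) = 1.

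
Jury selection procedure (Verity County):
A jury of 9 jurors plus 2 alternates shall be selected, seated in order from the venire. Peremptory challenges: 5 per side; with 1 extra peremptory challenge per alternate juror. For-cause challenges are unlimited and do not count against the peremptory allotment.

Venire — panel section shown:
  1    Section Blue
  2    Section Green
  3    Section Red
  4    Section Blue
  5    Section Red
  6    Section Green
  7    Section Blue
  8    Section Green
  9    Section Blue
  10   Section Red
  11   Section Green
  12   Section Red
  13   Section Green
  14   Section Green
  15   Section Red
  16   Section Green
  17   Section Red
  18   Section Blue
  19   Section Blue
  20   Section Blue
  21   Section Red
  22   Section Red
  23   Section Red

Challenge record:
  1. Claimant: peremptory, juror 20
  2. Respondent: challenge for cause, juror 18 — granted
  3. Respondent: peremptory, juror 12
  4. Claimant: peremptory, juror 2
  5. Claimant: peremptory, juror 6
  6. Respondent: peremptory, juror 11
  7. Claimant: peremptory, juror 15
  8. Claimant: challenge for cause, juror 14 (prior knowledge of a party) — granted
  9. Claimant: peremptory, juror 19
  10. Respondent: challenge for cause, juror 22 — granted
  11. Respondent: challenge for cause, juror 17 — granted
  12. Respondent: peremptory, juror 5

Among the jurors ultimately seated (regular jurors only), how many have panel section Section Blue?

Removed: #2, #5, #6, #11, #12, #14, #15, #17, #18, #19, #20, #22.
Seated jurors 1–9: #1, #3, #4, #7, #8, #9, #10, #13, #16 (alternates #21, #23 not counted).
Of those, in Section Blue: #1, #4, #7, #9 → 4.

4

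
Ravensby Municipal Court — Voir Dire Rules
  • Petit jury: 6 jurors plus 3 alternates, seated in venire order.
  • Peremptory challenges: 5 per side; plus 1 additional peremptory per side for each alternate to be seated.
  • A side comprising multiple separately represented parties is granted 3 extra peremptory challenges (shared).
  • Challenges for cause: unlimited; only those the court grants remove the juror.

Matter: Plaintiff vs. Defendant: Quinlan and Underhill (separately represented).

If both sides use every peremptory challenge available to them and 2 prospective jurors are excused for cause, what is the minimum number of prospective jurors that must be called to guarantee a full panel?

Seats to fill: 6 + 3 alternates = 9.
Peremptories — Plaintiff: 5 + 1×3 = 8; Defendant: 5 + 1×3 + 3 = 11; total 19.
For-cause removals: 2.
Minimum venire: 9 + 19 + 2 = 30.

30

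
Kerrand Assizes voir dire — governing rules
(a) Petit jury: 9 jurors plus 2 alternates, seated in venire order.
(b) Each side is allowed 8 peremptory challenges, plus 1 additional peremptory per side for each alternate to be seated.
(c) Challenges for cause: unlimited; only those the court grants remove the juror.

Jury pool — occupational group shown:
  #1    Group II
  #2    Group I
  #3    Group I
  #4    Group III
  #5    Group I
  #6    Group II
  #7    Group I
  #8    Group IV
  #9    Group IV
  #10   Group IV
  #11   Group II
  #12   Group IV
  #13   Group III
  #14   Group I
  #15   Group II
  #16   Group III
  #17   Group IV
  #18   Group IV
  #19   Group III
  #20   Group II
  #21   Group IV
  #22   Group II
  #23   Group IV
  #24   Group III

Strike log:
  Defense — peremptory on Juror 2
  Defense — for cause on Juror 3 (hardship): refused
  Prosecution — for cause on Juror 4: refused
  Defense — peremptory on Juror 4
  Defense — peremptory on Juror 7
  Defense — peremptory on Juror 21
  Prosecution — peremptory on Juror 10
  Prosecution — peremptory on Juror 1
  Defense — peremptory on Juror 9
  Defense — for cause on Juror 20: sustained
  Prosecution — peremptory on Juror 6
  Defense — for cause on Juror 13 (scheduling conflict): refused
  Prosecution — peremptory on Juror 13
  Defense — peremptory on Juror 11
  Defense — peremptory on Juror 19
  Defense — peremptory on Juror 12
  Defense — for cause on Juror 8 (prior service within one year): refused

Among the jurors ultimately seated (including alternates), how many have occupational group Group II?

2

Removed: #1, #2, #4, #6, #7, #9, #10, #11, #12, #13, #19, #20, #21.
Seated (11 incl. alternates): #3, #5, #8, #14, #15, #16, #17, #18, #22, #23, #24.
Of those, in Group II: #15, #22 → 2.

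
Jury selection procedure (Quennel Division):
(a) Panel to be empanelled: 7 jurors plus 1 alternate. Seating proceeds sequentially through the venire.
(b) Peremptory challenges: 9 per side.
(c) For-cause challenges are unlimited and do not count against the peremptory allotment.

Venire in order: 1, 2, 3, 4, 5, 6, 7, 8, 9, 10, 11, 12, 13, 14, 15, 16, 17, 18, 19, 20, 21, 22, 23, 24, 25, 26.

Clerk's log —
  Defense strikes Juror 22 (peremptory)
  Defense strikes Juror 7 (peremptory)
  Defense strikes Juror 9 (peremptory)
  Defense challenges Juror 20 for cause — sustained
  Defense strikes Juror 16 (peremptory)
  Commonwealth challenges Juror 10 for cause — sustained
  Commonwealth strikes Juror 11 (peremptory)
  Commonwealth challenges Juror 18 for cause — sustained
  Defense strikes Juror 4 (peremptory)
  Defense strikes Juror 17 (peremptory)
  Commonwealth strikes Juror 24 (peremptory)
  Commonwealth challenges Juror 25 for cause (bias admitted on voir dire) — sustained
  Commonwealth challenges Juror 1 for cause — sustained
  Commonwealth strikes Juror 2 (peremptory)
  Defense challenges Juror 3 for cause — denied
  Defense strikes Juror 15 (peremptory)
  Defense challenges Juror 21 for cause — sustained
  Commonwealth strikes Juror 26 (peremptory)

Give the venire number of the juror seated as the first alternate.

Removed: #1, #2, #4, #7, #9, #10, #11, #15, #16, #17, #18, #20, #21, #22, #24, #25, #26. (#3 stays — for-cause denied.)
Seating in order: seats 1–7 → #3, #5, #6, #8, #12, #13, #14; alternates → #19.
So alternate 1 is #19.

19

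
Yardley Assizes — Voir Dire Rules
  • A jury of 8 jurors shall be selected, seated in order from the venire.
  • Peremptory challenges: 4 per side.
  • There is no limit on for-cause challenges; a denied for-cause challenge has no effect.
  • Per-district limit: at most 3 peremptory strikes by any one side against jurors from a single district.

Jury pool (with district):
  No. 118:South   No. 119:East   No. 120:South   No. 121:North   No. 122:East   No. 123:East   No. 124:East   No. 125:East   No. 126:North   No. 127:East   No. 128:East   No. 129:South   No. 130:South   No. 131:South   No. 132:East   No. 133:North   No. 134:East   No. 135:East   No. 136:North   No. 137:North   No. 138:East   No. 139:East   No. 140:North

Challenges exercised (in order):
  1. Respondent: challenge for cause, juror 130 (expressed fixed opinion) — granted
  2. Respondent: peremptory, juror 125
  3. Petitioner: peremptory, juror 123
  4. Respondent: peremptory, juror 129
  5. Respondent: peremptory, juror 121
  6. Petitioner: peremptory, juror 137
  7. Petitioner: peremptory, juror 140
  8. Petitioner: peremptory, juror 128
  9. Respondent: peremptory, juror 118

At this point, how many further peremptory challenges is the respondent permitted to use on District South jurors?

Respondent peremptories so far: #125, #129, #121, #118 — 4 of 4 used, 0 left overall.
Against District South: #129, #118 — 2 used; per-district cap 3 leaves 1.
Binding limit: min(0, 1) = 0.

0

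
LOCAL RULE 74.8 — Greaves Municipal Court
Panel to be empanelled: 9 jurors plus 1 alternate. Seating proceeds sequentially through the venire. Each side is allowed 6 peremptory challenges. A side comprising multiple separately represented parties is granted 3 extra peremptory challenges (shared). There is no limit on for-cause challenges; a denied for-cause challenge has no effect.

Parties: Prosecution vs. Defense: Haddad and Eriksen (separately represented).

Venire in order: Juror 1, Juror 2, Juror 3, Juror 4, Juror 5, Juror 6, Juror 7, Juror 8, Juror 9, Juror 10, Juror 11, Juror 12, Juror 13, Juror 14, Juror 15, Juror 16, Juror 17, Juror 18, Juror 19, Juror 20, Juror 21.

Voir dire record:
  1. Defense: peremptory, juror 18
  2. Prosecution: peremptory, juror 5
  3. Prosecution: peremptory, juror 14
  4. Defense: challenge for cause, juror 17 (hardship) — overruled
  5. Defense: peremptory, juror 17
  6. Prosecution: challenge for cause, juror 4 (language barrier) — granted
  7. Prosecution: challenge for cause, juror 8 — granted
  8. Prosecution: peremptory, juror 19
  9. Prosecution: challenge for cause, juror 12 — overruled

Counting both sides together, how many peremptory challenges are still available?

Prosecution allotment: 6. Defense allotment: 6 base + 3 multi-party = 9.
Prosecution peremptories used: #5, #14, #19 — 3 (for-cause on #4, #8, #12 don't count).
Defense peremptories used: #18, #17 — 2 (the for-cause on #17 doesn't count).
Remaining: (6 − 3) + (9 − 2) = 10.

10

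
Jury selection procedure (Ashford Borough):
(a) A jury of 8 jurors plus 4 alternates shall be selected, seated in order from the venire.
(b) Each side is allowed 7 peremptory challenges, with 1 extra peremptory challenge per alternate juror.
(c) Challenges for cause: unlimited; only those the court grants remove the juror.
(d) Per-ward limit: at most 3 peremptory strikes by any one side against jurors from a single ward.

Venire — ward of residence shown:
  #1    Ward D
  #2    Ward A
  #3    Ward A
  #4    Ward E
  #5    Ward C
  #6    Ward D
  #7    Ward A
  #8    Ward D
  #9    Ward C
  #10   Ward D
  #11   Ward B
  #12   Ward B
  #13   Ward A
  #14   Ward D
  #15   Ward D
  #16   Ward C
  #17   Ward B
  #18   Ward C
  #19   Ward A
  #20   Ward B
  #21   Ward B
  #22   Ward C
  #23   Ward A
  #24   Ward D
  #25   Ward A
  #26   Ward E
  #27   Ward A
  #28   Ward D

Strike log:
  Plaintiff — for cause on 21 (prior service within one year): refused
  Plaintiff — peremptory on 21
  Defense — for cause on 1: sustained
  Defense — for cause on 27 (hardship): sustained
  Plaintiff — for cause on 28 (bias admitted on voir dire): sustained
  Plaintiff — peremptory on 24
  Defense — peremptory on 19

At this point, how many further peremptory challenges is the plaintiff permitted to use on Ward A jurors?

Plaintiff peremptories so far: #21, #24 — 2 of 11 used, 9 left overall.
Against Ward A: none yet — per-ward cap 3 leaves 3.
Binding limit: min(9, 3) = 3.

3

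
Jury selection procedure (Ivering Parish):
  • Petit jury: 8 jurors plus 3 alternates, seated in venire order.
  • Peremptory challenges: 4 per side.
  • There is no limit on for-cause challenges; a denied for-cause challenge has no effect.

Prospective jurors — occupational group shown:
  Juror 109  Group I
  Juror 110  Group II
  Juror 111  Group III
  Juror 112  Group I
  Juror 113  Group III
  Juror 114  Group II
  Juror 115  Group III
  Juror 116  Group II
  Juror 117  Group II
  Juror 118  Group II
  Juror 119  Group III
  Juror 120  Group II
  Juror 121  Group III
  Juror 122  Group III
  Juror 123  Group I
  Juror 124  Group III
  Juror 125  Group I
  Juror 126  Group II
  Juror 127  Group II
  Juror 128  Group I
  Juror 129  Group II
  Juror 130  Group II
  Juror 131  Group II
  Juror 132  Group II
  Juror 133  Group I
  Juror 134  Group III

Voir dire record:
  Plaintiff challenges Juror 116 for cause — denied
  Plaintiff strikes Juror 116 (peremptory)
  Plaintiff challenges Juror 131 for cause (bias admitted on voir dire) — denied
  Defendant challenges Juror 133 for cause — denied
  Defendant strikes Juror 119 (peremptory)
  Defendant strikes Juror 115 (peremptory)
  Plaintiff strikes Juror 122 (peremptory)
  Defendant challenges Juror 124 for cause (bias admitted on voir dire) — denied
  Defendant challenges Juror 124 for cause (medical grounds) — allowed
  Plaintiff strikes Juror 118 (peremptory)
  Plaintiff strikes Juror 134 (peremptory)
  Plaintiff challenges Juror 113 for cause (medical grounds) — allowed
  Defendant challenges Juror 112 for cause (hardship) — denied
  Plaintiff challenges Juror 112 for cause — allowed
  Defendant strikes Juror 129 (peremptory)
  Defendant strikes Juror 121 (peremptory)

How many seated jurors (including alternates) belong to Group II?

Removed: #112, #113, #115, #116, #118, #119, #121, #122, #124, #129, #134.
Seated (11 incl. alternates): #109, #110, #111, #114, #117, #120, #123, #125, #126, #127, #128.
Of those, in Group II: #110, #114, #117, #120, #126, #127 → 6.

6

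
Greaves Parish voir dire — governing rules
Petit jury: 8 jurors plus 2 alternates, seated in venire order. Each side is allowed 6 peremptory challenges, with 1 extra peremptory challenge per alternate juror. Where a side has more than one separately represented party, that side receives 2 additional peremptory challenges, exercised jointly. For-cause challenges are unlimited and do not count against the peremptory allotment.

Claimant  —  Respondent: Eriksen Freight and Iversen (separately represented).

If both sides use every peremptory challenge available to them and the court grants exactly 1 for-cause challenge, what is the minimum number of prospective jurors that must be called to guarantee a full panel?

Seats to fill: 8 + 2 alternates = 10.
Peremptories — Claimant: 6 + 1×2 = 8; Respondent: 6 + 1×2 + 2 = 10; total 18.
For-cause removals: 1.
Minimum venire: 10 + 18 + 1 = 29.

29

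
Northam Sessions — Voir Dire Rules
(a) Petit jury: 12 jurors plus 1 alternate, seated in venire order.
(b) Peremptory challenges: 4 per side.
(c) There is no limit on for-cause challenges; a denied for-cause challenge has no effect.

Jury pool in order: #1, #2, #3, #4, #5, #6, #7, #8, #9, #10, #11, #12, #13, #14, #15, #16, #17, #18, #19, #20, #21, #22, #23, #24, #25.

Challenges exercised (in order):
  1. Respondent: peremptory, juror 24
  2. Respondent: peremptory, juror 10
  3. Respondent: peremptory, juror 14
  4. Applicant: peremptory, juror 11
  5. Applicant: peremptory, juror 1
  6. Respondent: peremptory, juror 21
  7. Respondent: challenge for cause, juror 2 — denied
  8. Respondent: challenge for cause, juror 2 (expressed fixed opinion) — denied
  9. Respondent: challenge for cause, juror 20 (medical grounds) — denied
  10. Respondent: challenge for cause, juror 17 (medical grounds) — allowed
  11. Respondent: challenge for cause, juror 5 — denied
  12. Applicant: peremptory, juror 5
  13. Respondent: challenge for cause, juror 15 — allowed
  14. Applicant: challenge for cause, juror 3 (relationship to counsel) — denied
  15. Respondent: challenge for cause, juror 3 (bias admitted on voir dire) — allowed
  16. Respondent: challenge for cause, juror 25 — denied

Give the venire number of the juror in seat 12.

Removed: #1, #3, #5, #10, #11, #14, #15, #17, #21, #24. (#2, #20, #25 stay — for-cause denied.)
Filling seats in venire order through position 12: #2, #4, #6, #7, #8, #9, #12, #13, #16, #18, #19, #20.
So seat 12 is #20.

20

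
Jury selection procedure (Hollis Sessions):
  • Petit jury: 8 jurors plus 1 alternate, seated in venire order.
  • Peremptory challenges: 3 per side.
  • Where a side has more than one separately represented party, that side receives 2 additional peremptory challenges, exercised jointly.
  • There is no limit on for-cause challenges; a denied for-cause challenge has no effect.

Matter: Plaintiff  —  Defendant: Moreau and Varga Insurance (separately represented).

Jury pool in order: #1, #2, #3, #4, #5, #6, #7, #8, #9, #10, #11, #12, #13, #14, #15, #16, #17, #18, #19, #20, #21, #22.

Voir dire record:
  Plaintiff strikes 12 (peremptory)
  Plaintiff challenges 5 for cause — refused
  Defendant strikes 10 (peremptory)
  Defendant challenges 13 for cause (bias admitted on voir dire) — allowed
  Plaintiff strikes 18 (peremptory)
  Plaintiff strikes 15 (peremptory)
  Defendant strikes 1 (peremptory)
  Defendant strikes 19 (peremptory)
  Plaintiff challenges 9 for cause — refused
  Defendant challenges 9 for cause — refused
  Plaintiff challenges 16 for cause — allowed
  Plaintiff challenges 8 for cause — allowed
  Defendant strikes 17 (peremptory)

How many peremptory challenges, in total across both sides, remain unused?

1

Plaintiff allotment: 3. Defendant allotment: 3 base + 2 multi-party = 5.
Plaintiff peremptories used: #12, #18, #15 — 3 (for-cause on #5, #9, #16, #8 don't count).
Defendant peremptories used: #10, #1, #19, #17 — 4 (for-cause on #13, #9 don't count).
Remaining: (3 − 3) + (5 − 4) = 1.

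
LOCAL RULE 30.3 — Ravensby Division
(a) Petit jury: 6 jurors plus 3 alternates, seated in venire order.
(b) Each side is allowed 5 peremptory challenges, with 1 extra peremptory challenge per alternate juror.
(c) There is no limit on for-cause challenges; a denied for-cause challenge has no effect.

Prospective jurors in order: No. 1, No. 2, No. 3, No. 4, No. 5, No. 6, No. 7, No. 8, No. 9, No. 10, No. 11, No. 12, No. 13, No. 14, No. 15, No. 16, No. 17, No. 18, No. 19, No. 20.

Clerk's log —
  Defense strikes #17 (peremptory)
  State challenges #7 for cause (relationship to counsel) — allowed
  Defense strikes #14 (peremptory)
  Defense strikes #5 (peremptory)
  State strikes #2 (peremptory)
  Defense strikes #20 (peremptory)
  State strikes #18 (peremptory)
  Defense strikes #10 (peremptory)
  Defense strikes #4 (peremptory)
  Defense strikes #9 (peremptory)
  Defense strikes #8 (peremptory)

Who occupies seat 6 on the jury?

Removed: #2, #4, #5, #7, #8, #9, #10, #14, #17, #18, #20.
Seating in order: seats 1–6 → #1, #3, #6, #11, #12, #13; alternates → #15, #16, #19.
So seat 6 is #13.

13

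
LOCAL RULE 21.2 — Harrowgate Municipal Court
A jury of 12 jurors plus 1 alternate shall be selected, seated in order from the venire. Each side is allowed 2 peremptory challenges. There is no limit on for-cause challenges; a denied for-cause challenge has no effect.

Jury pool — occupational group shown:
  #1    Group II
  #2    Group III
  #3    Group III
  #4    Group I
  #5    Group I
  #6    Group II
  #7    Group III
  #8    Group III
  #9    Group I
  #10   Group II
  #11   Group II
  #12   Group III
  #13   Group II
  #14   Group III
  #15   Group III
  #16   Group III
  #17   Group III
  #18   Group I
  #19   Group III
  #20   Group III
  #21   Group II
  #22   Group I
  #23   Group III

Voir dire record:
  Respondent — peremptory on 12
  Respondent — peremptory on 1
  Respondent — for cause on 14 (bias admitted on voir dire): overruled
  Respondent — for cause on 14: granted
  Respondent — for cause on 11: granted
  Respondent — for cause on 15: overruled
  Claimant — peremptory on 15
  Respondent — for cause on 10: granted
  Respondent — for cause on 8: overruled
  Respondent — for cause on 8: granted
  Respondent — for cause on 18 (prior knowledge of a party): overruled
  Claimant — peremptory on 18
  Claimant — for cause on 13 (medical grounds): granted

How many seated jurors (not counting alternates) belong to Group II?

2

Removed: #1, #8, #10, #11, #12, #13, #14, #15, #18.
Seated jurors 1–12: #2, #3, #4, #5, #6, #7, #9, #16, #17, #19, #20, #21 (alternates #22 not counted).
Of those, in Group II: #6, #21 → 2.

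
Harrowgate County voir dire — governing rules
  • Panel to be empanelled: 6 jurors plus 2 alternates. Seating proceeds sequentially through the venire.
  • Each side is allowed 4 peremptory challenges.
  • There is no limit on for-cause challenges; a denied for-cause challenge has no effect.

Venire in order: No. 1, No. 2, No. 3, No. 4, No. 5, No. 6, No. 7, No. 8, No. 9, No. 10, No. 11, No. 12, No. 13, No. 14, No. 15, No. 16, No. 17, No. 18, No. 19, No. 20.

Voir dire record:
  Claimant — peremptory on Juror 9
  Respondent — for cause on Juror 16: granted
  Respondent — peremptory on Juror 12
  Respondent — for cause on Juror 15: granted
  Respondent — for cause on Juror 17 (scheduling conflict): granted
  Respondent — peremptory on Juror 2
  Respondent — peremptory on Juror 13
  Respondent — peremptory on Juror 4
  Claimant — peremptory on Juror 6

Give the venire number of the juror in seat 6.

10

Removed: #2, #4, #6, #9, #12, #13, #15, #16, #17.
Seating in order: seats 1–6 → #1, #3, #5, #7, #8, #10; alternates → #11, #14.
So seat 6 is #10.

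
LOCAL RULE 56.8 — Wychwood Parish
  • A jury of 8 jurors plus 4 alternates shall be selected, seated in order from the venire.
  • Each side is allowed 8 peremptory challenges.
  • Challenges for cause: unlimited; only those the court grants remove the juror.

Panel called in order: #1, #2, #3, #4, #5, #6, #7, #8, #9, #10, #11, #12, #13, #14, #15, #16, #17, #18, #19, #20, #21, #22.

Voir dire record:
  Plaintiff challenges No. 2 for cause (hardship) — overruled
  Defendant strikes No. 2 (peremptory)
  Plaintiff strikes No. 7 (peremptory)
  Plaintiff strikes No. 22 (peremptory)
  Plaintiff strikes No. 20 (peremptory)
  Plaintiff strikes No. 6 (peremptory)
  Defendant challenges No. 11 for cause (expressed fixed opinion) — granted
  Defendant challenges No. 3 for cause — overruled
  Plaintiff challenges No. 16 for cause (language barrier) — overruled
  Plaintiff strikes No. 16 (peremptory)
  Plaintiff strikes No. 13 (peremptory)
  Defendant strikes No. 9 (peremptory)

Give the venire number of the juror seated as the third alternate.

Removed: #2, #6, #7, #9, #11, #13, #16, #20, #22. (#3 stays — for-cause denied.)
Seating in order: seats 1–8 → #1, #3, #4, #5, #8, #10, #12, #14; alternates → #15, #17, #18, #19.
So alternate 3 is #18.

18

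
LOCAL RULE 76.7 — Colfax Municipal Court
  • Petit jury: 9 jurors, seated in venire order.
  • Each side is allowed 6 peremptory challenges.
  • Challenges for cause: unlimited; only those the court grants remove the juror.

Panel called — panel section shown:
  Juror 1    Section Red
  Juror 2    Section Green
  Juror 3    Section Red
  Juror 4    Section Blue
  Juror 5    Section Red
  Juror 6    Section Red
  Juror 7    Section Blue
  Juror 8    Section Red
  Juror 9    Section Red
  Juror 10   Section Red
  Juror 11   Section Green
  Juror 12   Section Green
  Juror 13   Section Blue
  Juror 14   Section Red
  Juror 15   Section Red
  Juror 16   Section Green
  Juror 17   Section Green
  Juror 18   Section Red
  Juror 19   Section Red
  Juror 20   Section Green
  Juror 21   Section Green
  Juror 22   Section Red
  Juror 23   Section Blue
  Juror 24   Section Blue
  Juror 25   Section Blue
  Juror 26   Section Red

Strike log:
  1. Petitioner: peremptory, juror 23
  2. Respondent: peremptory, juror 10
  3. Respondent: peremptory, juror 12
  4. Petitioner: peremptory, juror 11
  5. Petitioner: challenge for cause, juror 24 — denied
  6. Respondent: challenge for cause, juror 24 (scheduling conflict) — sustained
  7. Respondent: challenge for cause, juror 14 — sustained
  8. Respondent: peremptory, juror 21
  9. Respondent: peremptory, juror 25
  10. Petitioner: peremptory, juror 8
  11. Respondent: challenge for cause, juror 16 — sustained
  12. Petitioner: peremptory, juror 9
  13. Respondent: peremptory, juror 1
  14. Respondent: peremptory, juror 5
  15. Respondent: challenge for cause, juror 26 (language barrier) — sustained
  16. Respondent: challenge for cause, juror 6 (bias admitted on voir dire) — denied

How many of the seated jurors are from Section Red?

4

Removed: #1, #5, #8, #9, #10, #11, #12, #14, #16, #21, #23, #24, #25, #26.
Seated jurors 1–9: #2, #3, #4, #6, #7, #13, #15, #17, #18.
Of those, in Section Red: #3, #6, #15, #18 → 4.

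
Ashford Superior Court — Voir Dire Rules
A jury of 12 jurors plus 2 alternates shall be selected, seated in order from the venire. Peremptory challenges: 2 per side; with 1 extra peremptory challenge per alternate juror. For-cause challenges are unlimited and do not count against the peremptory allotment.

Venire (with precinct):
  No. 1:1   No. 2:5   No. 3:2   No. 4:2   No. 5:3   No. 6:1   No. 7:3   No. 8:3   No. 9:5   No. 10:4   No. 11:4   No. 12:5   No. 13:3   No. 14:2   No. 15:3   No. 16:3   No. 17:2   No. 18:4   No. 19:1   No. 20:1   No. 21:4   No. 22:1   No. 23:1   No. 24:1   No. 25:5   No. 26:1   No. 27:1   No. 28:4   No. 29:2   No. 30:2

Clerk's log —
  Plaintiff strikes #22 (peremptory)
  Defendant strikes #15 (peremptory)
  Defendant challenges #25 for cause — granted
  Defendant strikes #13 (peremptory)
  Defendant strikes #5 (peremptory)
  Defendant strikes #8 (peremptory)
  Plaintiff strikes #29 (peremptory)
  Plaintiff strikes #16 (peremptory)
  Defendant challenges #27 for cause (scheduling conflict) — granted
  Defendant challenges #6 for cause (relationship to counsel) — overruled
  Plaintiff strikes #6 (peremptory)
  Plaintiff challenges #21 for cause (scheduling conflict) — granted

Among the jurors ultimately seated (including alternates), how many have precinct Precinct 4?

Removed: #5, #6, #8, #13, #15, #16, #21, #22, #25, #27, #29.
Seated (14 incl. alternates): #1, #2, #3, #4, #7, #9, #10, #11, #12, #14, #17, #18, #19, #20.
Of those, in Precinct 4: #10, #11, #18 → 3.

3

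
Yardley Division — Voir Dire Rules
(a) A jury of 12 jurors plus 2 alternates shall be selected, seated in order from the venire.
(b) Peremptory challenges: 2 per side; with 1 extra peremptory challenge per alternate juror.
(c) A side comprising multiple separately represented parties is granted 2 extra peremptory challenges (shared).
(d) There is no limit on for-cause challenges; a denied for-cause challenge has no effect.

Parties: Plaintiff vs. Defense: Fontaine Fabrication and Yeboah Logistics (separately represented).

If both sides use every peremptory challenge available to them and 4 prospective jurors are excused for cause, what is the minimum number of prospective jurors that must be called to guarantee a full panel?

Seats to fill: 12 + 2 alternates = 14.
Peremptories — Plaintiff: 2 + 1×2 = 4; Defense: 2 + 1×2 + 2 = 6; total 10.
For-cause removals: 4.
Minimum venire: 14 + 10 + 4 = 28.

28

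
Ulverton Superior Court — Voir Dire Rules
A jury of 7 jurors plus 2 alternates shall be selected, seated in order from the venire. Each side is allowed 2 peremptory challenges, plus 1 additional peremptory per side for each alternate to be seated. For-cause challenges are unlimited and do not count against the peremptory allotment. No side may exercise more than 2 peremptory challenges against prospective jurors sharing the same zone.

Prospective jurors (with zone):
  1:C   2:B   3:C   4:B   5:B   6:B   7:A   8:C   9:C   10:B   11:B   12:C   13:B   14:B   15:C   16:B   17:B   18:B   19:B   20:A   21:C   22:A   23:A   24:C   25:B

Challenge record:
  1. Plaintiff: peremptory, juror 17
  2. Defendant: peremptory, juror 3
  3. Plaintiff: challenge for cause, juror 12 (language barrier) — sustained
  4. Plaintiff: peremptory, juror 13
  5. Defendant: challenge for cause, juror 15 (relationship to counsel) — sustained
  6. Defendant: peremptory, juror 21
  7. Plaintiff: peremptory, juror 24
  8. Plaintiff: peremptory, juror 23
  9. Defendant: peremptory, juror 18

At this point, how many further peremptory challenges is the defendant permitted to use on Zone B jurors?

1

Defendant peremptories so far: #3, #21, #18 — 3 of 4 used, 1 left overall.
Against Zone B: #18 — 1 used; per-zone cap 2 leaves 1.
Binding limit: min(1, 1) = 1.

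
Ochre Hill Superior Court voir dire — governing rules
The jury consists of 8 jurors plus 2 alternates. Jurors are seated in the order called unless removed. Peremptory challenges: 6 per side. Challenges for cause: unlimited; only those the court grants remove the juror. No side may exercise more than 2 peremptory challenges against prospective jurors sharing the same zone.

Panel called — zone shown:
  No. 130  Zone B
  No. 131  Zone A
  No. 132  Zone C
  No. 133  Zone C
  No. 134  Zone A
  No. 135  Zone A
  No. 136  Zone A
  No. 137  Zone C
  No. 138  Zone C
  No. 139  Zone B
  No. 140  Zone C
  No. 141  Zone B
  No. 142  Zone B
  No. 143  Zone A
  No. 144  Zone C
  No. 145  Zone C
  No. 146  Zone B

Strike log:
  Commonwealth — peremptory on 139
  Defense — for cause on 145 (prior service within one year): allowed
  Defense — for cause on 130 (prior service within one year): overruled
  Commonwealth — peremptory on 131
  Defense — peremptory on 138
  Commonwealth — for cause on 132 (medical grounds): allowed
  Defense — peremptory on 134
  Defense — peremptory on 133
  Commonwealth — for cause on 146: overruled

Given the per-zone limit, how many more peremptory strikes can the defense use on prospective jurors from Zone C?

Defense peremptories so far: #138, #134, #133 — 3 of 6 used, 3 left overall.
Against Zone C: #138, #133 — 2 used; per-zone cap 2 leaves 0.
Binding limit: min(3, 0) = 0.

0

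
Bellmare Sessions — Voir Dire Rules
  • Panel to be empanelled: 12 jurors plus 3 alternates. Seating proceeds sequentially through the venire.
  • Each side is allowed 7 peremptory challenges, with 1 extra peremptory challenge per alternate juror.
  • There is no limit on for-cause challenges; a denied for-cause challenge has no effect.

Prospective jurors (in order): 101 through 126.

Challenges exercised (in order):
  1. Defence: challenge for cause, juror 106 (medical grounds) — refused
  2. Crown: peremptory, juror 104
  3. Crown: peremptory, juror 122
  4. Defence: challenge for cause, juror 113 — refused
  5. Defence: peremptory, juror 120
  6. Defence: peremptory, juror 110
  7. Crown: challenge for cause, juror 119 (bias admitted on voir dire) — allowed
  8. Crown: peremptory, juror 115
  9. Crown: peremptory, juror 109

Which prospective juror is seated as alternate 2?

Removed: #104, #109, #110, #115, #119, #120, #122. (#106, #113 stay — for-cause denied.)
Filling seats in venire order through position 14: #101, #102, #103, #105, #106, #107, #108, #111, #112, #113, #114, #116, #117, #118.
So alternate 2 is #118.

118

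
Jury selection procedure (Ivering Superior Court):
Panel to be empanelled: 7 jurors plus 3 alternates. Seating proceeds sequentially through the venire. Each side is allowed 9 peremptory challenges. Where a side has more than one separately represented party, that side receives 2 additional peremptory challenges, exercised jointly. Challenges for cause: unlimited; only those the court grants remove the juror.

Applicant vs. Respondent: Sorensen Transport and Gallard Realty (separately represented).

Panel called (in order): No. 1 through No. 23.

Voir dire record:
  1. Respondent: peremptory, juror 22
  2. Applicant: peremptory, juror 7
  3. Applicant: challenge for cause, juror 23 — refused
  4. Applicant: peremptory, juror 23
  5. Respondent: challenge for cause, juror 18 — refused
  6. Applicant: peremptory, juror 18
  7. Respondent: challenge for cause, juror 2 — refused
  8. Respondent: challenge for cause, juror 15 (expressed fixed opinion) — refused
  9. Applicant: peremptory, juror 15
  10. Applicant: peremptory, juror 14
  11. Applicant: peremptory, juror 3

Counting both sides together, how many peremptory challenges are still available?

13

Applicant allotment: 9. Respondent allotment: 9 base + 2 multi-party = 11.
Applicant peremptories used: #7, #23, #18, #15, #14, #3 — 6 (the for-cause on #23 doesn't count).
Respondent peremptories used: #22 — 1 (for-cause on #18, #2, #15 don't count).
Remaining: (9 − 6) + (11 − 1) = 13.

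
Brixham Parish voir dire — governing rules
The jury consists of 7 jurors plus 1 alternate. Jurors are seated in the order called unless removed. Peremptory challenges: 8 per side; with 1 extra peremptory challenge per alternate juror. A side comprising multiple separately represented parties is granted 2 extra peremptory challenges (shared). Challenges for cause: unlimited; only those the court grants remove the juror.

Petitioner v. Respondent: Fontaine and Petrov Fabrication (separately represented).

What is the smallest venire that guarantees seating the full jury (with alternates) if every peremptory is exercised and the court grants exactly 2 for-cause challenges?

30

Seats to fill: 7 + 1 alternates = 8.
Peremptories — Petitioner: 8 + 1×1 = 9; Respondent: 8 + 1×1 + 2 = 11; total 20.
For-cause removals: 2.
Minimum venire: 8 + 20 + 2 = 30.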